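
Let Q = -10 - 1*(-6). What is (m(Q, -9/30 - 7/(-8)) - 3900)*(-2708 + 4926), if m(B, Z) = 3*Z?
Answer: -172927479/20 ≈ -8.6464e+6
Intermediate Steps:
Q = -4 (Q = -10 + 6 = -4)
(m(Q, -9/30 - 7/(-8)) - 3900)*(-2708 + 4926) = (3*(-9/30 - 7/(-8)) - 3900)*(-2708 + 4926) = (3*(-9*1/30 - 7*(-⅛)) - 3900)*2218 = (3*(-3/10 + 7/8) - 3900)*2218 = (3*(23/40) - 3900)*2218 = (69/40 - 3900)*2218 = -155931/40*2218 = -172927479/20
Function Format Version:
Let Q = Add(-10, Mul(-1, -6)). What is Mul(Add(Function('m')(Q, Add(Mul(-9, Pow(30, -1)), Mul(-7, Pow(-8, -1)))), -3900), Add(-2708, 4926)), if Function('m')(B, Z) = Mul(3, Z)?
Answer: Rational(-172927479, 20) ≈ -8.6464e+6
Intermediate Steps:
Q = -4 (Q = Add(-10, 6) = -4)
Mul(Add(Function('m')(Q, Add(Mul(-9, Pow(30, -1)), Mul(-7, Pow(-8, -1)))), -3900), Add(-2708, 4926)) = Mul(Add(Mul(3, Add(Mul(-9, Pow(30, -1)), Mul(-7, Pow(-8, -1)))), -3900), Add(-2708, 4926)) = Mul(Add(Mul(3, Add(Mul(-9, Rational(1, 30)), Mul(-7, Rational(-1, 8)))), -3900), 2218) = Mul(Add(Mul(3, Add(Rational(-3, 10), Rational(7, 8))), -3900), 2218) = Mul(Add(Mul(3, Rational(23, 40)), -3900), 2218) = Mul(Add(Rational(69, 40), -3900), 2218) = Mul(Rational(-155931, 40), 2218) = Rational(-172927479, 20)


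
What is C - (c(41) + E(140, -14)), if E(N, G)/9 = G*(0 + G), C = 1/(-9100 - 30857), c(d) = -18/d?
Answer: -2889130883/1638237 ≈ -1763.6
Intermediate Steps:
C = -1/39957 (C = 1/(-39957) = -1/39957 ≈ -2.5027e-5)
E(N, G) = 9*G² (E(N, G) = 9*(G*(0 + G)) = 9*(G*G) = 9*G²)
C - (c(41) + E(140, -14)) = -1/39957 - (-18/41 + 9*(-14)²) = -1/39957 - (-18*1/41 + 9*196) = -1/39957 - (-18/41 + 1764) = -1/39957 - 1*72306/41 = -1/39957 - 72306/41 = -2889130883/1638237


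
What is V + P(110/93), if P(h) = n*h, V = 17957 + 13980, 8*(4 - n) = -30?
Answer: 191677/6 ≈ 31946.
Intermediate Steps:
n = 31/4 (n = 4 - ⅛*(-30) = 4 + 15/4 = 31/4 ≈ 7.7500)
V = 31937
P(h) = 31*h/4
V + P(110/93) = 31937 + 31*(110/93)/4 = 31937 + 31*(110*(1/93))/4 = 31937 + (31/4)*(110/93) = 31937 + 55/6 = 191677/6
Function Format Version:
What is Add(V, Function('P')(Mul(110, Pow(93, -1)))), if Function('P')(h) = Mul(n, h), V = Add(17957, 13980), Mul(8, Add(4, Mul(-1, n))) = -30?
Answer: Rational(191677, 6) ≈ 31946.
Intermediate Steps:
n = Rational(31, 4) (n = Add(4, Mul(Rational(-1, 8), -30)) = Add(4, Rational(15, 4)) = Rational(31, 4) ≈ 7.7500)
V = 31937
Function('P')(h) = Mul(Rational(31, 4), h)
Add(V, Function('P')(Mul(110, Pow(93, -1)))) = Add(31937, Mul(Rational(31, 4), Mul(110, Pow(93, -1)))) = Add(31937, Mul(Rational(31, 4), Mul(110, Rational(1, 93)))) = Add(31937, Mul(Rational(31, 4), Rational(110, 93))) = Add(31937, Rational(55, 6)) = Rational(191677, 6)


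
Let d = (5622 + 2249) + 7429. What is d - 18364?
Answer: -3064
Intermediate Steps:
d = 15300 (d = 7871 + 7429 = 15300)
d - 18364 = 15300 - 18364 = -3064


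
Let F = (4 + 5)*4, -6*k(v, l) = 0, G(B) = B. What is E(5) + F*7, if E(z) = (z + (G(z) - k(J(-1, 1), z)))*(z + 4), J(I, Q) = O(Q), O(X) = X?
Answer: 342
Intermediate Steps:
J(I, Q) = Q
k(v, l) = 0 (k(v, l) = -⅙*0 = 0)
F = 36 (F = 9*4 = 36)
E(z) = 2*z*(4 + z) (E(z) = (z + (z - 1*0))*(z + 4) = (z + (z + 0))*(4 + z) = (z + z)*(4 + z) = (2*z)*(4 + z) = 2*z*(4 + z))
E(5) + F*7 = 2*5*(4 + 5) + 36*7 = 2*5*9 + 252 = 90 + 252 = 342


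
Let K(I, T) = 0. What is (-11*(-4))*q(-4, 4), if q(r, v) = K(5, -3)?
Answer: 0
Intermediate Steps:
q(r, v) = 0
(-11*(-4))*q(-4, 4) = -11*(-4)*0 = 44*0 = 0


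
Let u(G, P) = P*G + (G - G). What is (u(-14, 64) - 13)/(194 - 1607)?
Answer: 101/157 ≈ 0.64331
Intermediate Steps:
u(G, P) = G*P (u(G, P) = G*P + 0 = G*P)
(u(-14, 64) - 13)/(194 - 1607) = (-14*64 - 13)/(194 - 1607) = (-896 - 13)/(-1413) = -909*(-1/1413) = 101/157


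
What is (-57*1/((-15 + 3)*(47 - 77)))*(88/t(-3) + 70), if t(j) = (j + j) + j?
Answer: -5149/540 ≈ -9.5352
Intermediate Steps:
t(j) = 3*j (t(j) = 2*j + j = 3*j)
(-57*1/((-15 + 3)*(47 - 77)))*(88/t(-3) + 70) = (-57*1/((-15 + 3)*(47 - 77)))*(88/((3*(-3))) + 70) = (-57/((-30*(-12))))*(88/(-9) + 70) = (-57/360)*(88*(-⅑) + 70) = (-57*1/360)*(-88/9 + 70) = -19/120*542/9 = -5149/540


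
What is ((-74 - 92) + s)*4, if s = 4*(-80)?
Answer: -1944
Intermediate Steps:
s = -320
((-74 - 92) + s)*4 = ((-74 - 92) - 320)*4 = (-166 - 320)*4 = -486*4 = -1944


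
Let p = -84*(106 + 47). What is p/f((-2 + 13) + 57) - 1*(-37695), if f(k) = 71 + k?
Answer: 5226753/139 ≈ 37603.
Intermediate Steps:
p = -12852 (p = -84*153 = -12852)
p/f((-2 + 13) + 57) - 1*(-37695) = -12852/(71 + ((-2 + 13) + 57)) - 1*(-37695) = -12852/(71 + (11 + 57)) + 37695 = -12852/(71 + 68) + 37695 = -12852/139 + 37695 = 5226753/139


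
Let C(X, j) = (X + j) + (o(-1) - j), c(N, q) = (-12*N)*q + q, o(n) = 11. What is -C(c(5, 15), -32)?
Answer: 874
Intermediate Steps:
c(N, q) = q - 12*N*q (c(N, q) = -12*N*q + q = q - 12*N*q)
C(X, j) = 11 + X (C(X, j) = (X + j) + (11 - j) = 11 + X)
-C(c(5, 15), -32) = -(11 + 15*(1 - 12*5)) = -(11 + 15*(1 - 60)) = -(11 + 15*(-59)) = -(11 - 885) = -1*(-874) = 874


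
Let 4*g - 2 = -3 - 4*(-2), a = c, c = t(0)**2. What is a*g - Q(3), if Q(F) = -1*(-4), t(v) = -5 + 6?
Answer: -9/4 ≈ -2.2500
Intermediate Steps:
t(v) = 1
Q(F) = 4
c = 1 (c = 1**2 = 1)
a = 1
g = 7/4 (g = 1/2 + (-3 - 4*(-2))/4 = 1/2 + (-3 + 8)/4 = 1/2 + (1/4)*5 = 1/2 + 5/4 = 7/4 ≈ 1.7500)
a*g - Q(3) = 1*(7/4) - 1*4 = 7/4 - 4 = -9/4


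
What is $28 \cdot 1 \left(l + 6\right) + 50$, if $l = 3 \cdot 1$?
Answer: $302$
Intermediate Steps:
$l = 3$
$28 \cdot 1 \left(l + 6\right) + 50 = 28 \cdot 1 \left(3 + 6\right) + 50 = 28 \cdot 1 \cdot 9 + 50 = 28 \cdot 9 + 50 = 252 + 50 = 302$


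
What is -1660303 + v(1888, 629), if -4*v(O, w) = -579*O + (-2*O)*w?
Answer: -793239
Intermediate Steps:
v(O, w) = 579*O/4 + O*w/2 (v(O, w) = -(-579*O + (-2*O)*w)/4 = -(-579*O - 2*O*w)/4 = 579*O/4 + O*w/2)
-1660303 + v(1888, 629) = -1660303 + (¼)*1888*(579 + 2*629) = -1660303 + (¼)*1888*(579 + 1258) = -1660303 + (¼)*1888*1837 = -1660303 + 867064 = -793239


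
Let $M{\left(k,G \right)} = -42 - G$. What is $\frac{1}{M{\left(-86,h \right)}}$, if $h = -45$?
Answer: $\frac{1}{3} \approx 0.33333$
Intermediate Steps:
$\frac{1}{M{\left(-86,h \right)}} = \frac{1}{-42 - -45} = \frac{1}{-42 + 45} = \frac{1}{3}$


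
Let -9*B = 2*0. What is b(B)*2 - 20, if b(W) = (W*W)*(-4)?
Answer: -20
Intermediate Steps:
B = 0 (B = -2*0/9 = -⅑*0 = 0)
b(W) = -4*W² (b(W) = W²*(-4) = -4*W²)
b(B)*2 - 20 = -4*0²*2 - 20 = -4*0*2 - 20 = 0*2 - 20 = 0 - 20 = -20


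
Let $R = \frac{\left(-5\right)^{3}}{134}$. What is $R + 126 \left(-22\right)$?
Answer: $- \frac{371573}{134} \approx -2772.9$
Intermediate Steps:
$R = - \frac{125}{134}$ ($R = \left(-125\right) \frac{1}{134} = - \frac{125}{134} \approx -0.93284$)
$R + 126 \left(-22\right) = - \frac{125}{134} + 126 \left(-22\right) = - \frac{125}{134} - 2772 = - \frac{371573}{134}$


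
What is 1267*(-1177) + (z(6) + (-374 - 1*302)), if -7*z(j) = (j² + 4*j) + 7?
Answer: -10443612/7 ≈ -1.4919e+6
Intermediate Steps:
z(j) = -1 - 4*j/7 - j²/7 (z(j) = -((j² + 4*j) + 7)/7 = -(7 + j² + 4*j)/7 = -1 - 4*j/7 - j²/7)
1267*(-1177) + (z(6) + (-374 - 1*302)) = 1267*(-1177) + ((-1 - 4/7*6 - ⅐*6²) + (-374 - 1*302)) = -1491259 + ((-1 - 24/7 - ⅐*36) + (-374 - 302)) = -1491259 + ((-1 - 24/7 - 36/7) - 676) = -1491259 + (-67/7 - 676) = -1491259 - 4799/7 = -10443612/7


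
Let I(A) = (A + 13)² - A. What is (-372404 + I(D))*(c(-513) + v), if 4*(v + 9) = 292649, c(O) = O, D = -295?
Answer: -85013790185/4 ≈ -2.1253e+10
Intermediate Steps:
I(A) = (13 + A)² - A
v = 292613/4 (v = -9 + (¼)*292649 = -9 + 292649/4 = 292613/4 ≈ 73153.)
(-372404 + I(D))*(c(-513) + v) = (-372404 + ((13 - 295)² - 1*(-295)))*(-513 + 292613/4) = (-372404 + ((-282)² + 295))*(290561/4) = (-372404 + (79524 + 295))*(290561/4) = (-372404 + 79819)*(290561/4) = -292585*290561/4 = -85013790185/4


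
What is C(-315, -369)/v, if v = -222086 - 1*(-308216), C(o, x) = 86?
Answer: 43/43065 ≈ 0.00099849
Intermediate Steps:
v = 86130 (v = -222086 + 308216 = 86130)
C(-315, -369)/v = 86/86130 = 86*(1/86130) = 43/43065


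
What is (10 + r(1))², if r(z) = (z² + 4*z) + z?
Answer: 256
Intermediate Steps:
r(z) = z² + 5*z
(10 + r(1))² = (10 + 1*(5 + 1))² = (10 + 1*6)² = (10 + 6)² = 16² = 256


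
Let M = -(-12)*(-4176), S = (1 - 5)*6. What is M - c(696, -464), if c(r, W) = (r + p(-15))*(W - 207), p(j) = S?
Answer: 400800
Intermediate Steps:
S = -24 (S = -4*6 = -24)
p(j) = -24
c(r, W) = (-207 + W)*(-24 + r) (c(r, W) = (r - 24)*(W - 207) = (-24 + r)*(-207 + W) = (-207 + W)*(-24 + r))
M = -50112 (M = -1*50112 = -50112)
M - c(696, -464) = -50112 - (4968 - 207*696 - 24*(-464) - 464*696) = -50112 - (4968 - 144072 + 11136 - 322944) = -50112 - 1*(-450912) = -50112 + 450912 = 400800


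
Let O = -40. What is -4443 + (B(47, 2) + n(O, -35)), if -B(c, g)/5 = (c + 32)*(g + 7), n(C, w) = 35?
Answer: -7963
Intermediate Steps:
B(c, g) = -5*(7 + g)*(32 + c) (B(c, g) = -5*(c + 32)*(g + 7) = -5*(32 + c)*(7 + g) = -5*(7 + g)*(32 + c))
-4443 + (B(47, 2) + n(O, -35)) = -4443 + ((-1120 - 160*2 - 35*47 - 5*47*2) + 35) = -4443 + ((-1120 - 320 - 1645 - 470) + 35) = -4443 + (-3555 + 35) = -4443 - 3520 = -7963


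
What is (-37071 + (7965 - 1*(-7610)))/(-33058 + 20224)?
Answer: 10748/6417 ≈ 1.6749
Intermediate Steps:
(-37071 + (7965 - 1*(-7610)))/(-33058 + 20224) = (-37071 + (7965 + 7610))/(-12834) = (-37071 + 15575)*(-1/12834) = -21496*(-1/12834) = 10748/6417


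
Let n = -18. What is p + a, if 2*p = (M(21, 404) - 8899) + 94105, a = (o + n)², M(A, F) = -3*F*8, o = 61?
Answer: 39604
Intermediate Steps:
M(A, F) = -24*F
a = 1849 (a = (61 - 18)² = 43² = 1849)
p = 37755 (p = ((-24*404 - 8899) + 94105)/2 = ((-9696 - 8899) + 94105)/2 = (-18595 + 94105)/2 = (½)*75510 = 37755)
p + a = 37755 + 1849 = 39604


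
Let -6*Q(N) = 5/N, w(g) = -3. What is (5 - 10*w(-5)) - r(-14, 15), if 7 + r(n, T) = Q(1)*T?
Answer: 109/2 ≈ 54.500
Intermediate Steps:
Q(N) = -5/(6*N)
r(n, T) = -7 - 5*T/6 (r(n, T) = -7 + (-⅚/1)*T = -7 + (-⅚*1)*T = -7 - 5*T/6)
(5 - 10*w(-5)) - r(-14, 15) = (5 - 10*(-3)) - (-7 - ⅚*15) = (5 + 30) - (-7 - 25/2) = 35 - 1*(-39/2) = 35 + 39/2 = 109/2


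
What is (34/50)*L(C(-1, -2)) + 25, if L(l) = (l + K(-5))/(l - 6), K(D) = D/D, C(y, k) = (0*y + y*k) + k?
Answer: 3733/150 ≈ 24.887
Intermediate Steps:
C(y, k) = k + k*y (C(y, k) = (0 + k*y) + k = k*y + k = k + k*y)
K(D) = 1
L(l) = (1 + l)/(-6 + l) (L(l) = (l + 1)/(l - 6) = (1 + l)/(-6 + l))
(34/50)*L(C(-1, -2)) + 25 = (34/50)*((1 - 2*(1 - 1))/(-6 - 2*(1 - 1))) + 25 = (34*(1/50))*((1 - 2*0)/(-6 - 2*0)) + 25 = 17*((1 + 0)/(-6 + 0))/25 + 25 = 17*(1/(-6))/25 + 25 = 17*(-⅙*1)/25 + 25 = (17/25)*(-⅙) + 25 = -17/150 + 25 = 3733/150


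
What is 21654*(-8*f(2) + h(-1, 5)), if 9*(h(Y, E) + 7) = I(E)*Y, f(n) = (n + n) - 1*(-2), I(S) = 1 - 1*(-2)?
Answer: -1198188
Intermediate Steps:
I(S) = 3 (I(S) = 1 + 2 = 3)
f(n) = 2 + 2*n (f(n) = 2*n + 2 = 2 + 2*n)
h(Y, E) = -7 + Y/3 (h(Y, E) = -7 + (3*Y)/9 = -7 + Y/3)
21654*(-8*f(2) + h(-1, 5)) = 21654*(-8*(2 + 2*2) + (-7 + (⅓)*(-1))) = 21654*(-8*(2 + 4) + (-7 - ⅓)) = 21654*(-8*6 - 22/3) = 21654*(-48 - 22/3) = 21654*(-166/3) = -1198188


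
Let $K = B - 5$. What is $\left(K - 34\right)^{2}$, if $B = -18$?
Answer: $3249$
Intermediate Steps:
$K = -23$ ($K = -18 - 5 = -23$)
$\left(K - 34\right)^{2} = \left(-23 - 34\right)^{2} = \left(-57\right)^{2} = 3249$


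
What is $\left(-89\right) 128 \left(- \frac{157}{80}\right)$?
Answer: $\frac{111784}{5} \approx 22357.0$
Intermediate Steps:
$\left(-89\right) 128 \left(- \frac{157}{80}\right) = - 11392 \left(\left(-157\right) \frac{1}{80}\right) = \left(-11392\right) \left(- \frac{157}{80}\right) = \frac{111784}{5}$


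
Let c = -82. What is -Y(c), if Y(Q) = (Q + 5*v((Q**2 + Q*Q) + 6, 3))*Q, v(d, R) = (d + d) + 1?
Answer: 11025966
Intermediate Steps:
v(d, R) = 1 + 2*d (v(d, R) = 2*d + 1 = 1 + 2*d)
Y(Q) = Q*(65 + Q + 20*Q**2) (Y(Q) = (Q + 5*(1 + 2*((Q**2 + Q*Q) + 6)))*Q = (Q + 5*(1 + 2*((Q**2 + Q**2) + 6)))*Q = (Q + 5*(1 + 2*(2*Q**2 + 6)))*Q = (Q + 5*(1 + 2*(6 + 2*Q**2)))*Q = (Q + 5*(1 + (12 + 4*Q**2)))*Q = (Q + 5*(13 + 4*Q**2))*Q = (Q + (65 + 20*Q**2))*Q = (65 + Q + 20*Q**2)*Q = Q*(65 + Q + 20*Q**2))
-Y(c) = -(-82)*(65 - 82 + 20*(-82)**2) = -(-82)*(65 - 82 + 20*6724) = -(-82)*(65 - 82 + 134480) = -(-82)*134463 = -1*(-11025966) = 11025966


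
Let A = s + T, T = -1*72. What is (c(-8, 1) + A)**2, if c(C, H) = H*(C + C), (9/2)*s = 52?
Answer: 473344/81 ≈ 5843.8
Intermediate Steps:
s = 104/9 (s = (2/9)*52 = 104/9 ≈ 11.556)
T = -72
c(C, H) = 2*C*H (c(C, H) = H*(2*C) = 2*C*H)
A = -544/9 (A = 104/9 - 72 = -544/9 ≈ -60.444)
(c(-8, 1) + A)**2 = (2*(-8)*1 - 544/9)**2 = (-16 - 544/9)**2 = (-688/9)**2 = 473344/81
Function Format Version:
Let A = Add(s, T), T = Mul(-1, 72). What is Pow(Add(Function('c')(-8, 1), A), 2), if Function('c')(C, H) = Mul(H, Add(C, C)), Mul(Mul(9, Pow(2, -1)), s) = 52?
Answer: Rational(473344, 81) ≈ 5843.8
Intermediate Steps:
s = Rational(104, 9) (s = Mul(Rational(2, 9), 52) = Rational(104, 9) ≈ 11.556)
T = -72
Function('c')(C, H) = Mul(2, C, H) (Function('c')(C, H) = Mul(H, Mul(2, C)) = Mul(2, C, H))
A = Rational(-544, 9) (A = Add(Rational(104, 9), -72) = Rational(-544, 9) ≈ -60.444)
Pow(Add(Function('c')(-8, 1), A), 2) = Pow(Add(Mul(2, -8, 1), Rational(-544, 9)), 2) = Pow(Add(-16, Rational(-544, 9)), 2) = Pow(Rational(-688, 9), 2) = Rational(473344, 81)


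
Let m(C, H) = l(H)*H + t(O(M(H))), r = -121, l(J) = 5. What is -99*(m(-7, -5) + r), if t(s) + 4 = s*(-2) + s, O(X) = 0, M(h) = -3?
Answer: 14850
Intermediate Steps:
t(s) = -4 - s (t(s) = -4 + (s*(-2) + s) = -4 + (-2*s + s) = -4 - s)
m(C, H) = -4 + 5*H (m(C, H) = 5*H + (-4 - 1*0) = 5*H + (-4 + 0) = 5*H - 4 = -4 + 5*H)
-99*(m(-7, -5) + r) = -99*((-4 + 5*(-5)) - 121) = -99*((-4 - 25) - 121) = -99*(-29 - 121) = -99*(-150) = 14850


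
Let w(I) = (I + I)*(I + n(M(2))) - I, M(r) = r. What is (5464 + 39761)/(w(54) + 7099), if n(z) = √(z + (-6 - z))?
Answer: 582362325/165887113 - 4884300*I*√6/165887113 ≈ 3.5106 - 0.072122*I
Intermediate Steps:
n(z) = I*√6 (n(z) = √(-6) = I*√6)
w(I) = -I + 2*I*(I + I*√6) (w(I) = (I + I)*(I + I*√6) - I = (2*I)*(I + I*√6) - I = 2*I*(I + I*√6) - I = -I + 2*I*(I + I*√6))
(5464 + 39761)/(w(54) + 7099) = (5464 + 39761)/(54*(-1 + 2*54 + 2*I*√6) + 7099) = 45225/(54*(-1 + 108 + 2*I*√6) + 7099) = 45225/(54*(107 + 2*I*√6) + 7099) = 45225/((5778 + 108*I*√6) + 7099) = 45225/(12877 + 108*I*√6)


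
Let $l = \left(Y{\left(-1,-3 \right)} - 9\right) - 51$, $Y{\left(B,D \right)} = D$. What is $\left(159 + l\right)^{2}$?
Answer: $9216$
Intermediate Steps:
$l = -63$ ($l = \left(-3 - 9\right) - 51 = -12 - 51 = -63$)
$\left(159 + l\right)^{2} = \left(159 - 63\right)^{2} = 96^{2} = 9216$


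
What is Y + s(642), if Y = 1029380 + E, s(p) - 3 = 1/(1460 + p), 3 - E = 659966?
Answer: 776520841/2102 ≈ 3.6942e+5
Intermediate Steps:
E = -659963 (E = 3 - 1*659966 = 3 - 659966 = -659963)
s(p) = 3 + 1/(1460 + p)
Y = 369417 (Y = 1029380 - 659963 = 369417)
Y + s(642) = 369417 + (4381 + 3*642)/(1460 + 642) = 369417 + (4381 + 1926)/2102 = 369417 + (1/2102)*6307 = 369417 + 6307/2102 = 776520841/2102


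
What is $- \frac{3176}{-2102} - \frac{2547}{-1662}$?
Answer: $\frac{1772051}{582254} \approx 3.0434$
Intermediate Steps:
$- \frac{3176}{-2102} - \frac{2547}{-1662} = \left(-3176\right) \left(- \frac{1}{2102}\right) - - \frac{849}{554} = \frac{1588}{1051} + \frac{849}{554} = \frac{1772051}{582254}$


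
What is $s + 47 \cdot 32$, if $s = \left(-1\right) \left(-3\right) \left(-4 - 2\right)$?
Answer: $1486$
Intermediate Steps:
$s = -18$ ($s = 3 \left(-6\right) = -18$)
$s + 47 \cdot 32 = -18 + 47 \cdot 32 = -18 + 1504 = 1486$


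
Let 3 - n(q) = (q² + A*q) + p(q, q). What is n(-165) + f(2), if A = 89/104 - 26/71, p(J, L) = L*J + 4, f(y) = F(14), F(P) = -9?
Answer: -401536165/7384 ≈ -54379.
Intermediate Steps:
f(y) = -9
p(J, L) = 4 + J*L (p(J, L) = J*L + 4 = 4 + J*L)
A = 3615/7384 (A = 89*(1/104) - 26*1/71 = 89/104 - 26/71 = 3615/7384 ≈ 0.48957)
n(q) = -1 - 2*q² - 3615*q/7384 (n(q) = 3 - ((q² + 3615*q/7384) + (4 + q*q)) = 3 - ((q² + 3615*q/7384) + (4 + q²)) = 3 - (4 + 2*q² + 3615*q/7384) = 3 + (-4 - 2*q² - 3615*q/7384) = -1 - 2*q² - 3615*q/7384)
n(-165) + f(2) = (-1 - 2*(-165)² - 3615/7384*(-165)) - 9 = (-1 - 2*27225 + 596475/7384) - 9 = (-1 - 54450 + 596475/7384) - 9 = -401469709/7384 - 9 = -401536165/7384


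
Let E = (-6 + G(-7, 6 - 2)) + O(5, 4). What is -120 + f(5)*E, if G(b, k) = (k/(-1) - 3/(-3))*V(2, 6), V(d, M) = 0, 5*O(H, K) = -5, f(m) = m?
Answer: -155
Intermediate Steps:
O(H, K) = -1 (O(H, K) = (⅕)*(-5) = -1)
G(b, k) = 0 (G(b, k) = (k/(-1) - 3/(-3))*0 = (k*(-1) - 3*(-⅓))*0 = (-k + 1)*0 = (1 - k)*0 = 0)
E = -7 (E = (-6 + 0) - 1 = -6 - 1 = -7)
-120 + f(5)*E = -120 + 5*(-7) = -120 - 35 = -155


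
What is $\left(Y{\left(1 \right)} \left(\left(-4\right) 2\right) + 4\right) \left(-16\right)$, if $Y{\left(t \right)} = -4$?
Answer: $-576$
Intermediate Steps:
$\left(Y{\left(1 \right)} \left(\left(-4\right) 2\right) + 4\right) \left(-16\right) = \left(- 4 \left(\left(-4\right) 2\right) + 4\right) \left(-16\right) = \left(\left(-4\right) \left(-8\right) + 4\right) \left(-16\right) = \left(32 + 4\right) \left(-16\right) = 36 \left(-16\right) = -576$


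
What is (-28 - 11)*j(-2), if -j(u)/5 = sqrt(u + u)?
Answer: 390*I ≈ 390.0*I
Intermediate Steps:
j(u) = -5*sqrt(2)*sqrt(u) (j(u) = -5*sqrt(u + u) = -5*sqrt(2)*sqrt(u))
(-28 - 11)*j(-2) = (-28 - 11)*(-5*sqrt(2)*sqrt(-2)) = -(-195)*sqrt(2)*I*sqrt(2) = -(-390)*I = 390*I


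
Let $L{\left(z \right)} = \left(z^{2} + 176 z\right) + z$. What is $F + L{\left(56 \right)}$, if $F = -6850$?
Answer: $6198$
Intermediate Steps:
$L{\left(z \right)} = z^{2} + 177 z$
$F + L{\left(56 \right)} = -6850 + 56 \left(177 + 56\right) = -6850 + 56 \cdot 233 = -6850 + 13048 = 6198$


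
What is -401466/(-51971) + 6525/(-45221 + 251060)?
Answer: 9219607861/1188628741 ≈ 7.7565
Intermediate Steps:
-401466/(-51971) + 6525/(-45221 + 251060) = -401466*(-1/51971) + 6525/205839 = 401466/51971 + 6525*(1/205839) = 401466/51971 + 725/22871 = 9219607861/1188628741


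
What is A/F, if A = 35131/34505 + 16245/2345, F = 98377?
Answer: 1919152/23761488695 ≈ 8.0767e-5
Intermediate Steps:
A = 1919152/241535 (A = 35131*(1/34505) + 16245*(1/2345) = 35131/34505 + 3249/469 = 1919152/241535 ≈ 7.9456)
A/F = (1919152/241535)/98377 = (1919152/241535)*(1/98377) = 1919152/23761488695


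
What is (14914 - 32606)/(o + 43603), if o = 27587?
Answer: -8846/35595 ≈ -0.24852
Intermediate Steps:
(14914 - 32606)/(o + 43603) = (14914 - 32606)/(27587 + 43603) = -17692/71190 = -17692*1/71190 = -8846/35595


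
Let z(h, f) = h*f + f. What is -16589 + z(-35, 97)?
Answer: -19887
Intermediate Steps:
z(h, f) = f + f*h (z(h, f) = f*h + f = f + f*h)
-16589 + z(-35, 97) = -16589 + 97*(1 - 35) = -16589 + 97*(-34) = -16589 - 3298 = -19887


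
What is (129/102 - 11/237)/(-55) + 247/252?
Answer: 17832341/18613980 ≈ 0.95801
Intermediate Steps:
(129/102 - 11/237)/(-55) + 247/252 = (129*(1/102) - 11*1/237)*(-1/55) + 247*(1/252) = (43/34 - 11/237)*(-1/55) + 247/252 = (9817/8058)*(-1/55) + 247/252 = -9817/443190 + 247/252 = 17832341/18613980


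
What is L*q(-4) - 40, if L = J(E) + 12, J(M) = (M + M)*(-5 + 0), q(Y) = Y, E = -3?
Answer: -208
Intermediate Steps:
J(M) = -10*M (J(M) = (2*M)*(-5) = -10*M)
L = 42 (L = -10*(-3) + 12 = 30 + 12 = 42)
L*q(-4) - 40 = 42*(-4) - 40 = -168 - 40 = -208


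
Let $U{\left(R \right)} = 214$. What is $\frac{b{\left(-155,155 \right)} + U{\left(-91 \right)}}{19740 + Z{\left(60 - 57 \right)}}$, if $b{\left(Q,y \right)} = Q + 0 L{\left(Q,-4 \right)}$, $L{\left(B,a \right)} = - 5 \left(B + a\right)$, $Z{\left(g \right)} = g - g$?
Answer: $\frac{59}{19740} \approx 0.0029889$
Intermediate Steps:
$Z{\left(g \right)} = 0$
$L{\left(B,a \right)} = - 5 B - 5 a$
$b{\left(Q,y \right)} = Q$ ($b{\left(Q,y \right)} = Q + 0 \left(- 5 Q - -20\right) = Q + 0 \left(- 5 Q + 20\right) = Q + 0 \left(20 - 5 Q\right) = Q + 0 = Q$)
$\frac{b{\left(-155,155 \right)} + U{\left(-91 \right)}}{19740 + Z{\left(60 - 57 \right)}} = \frac{-155 + 214}{19740 + 0} = \frac{59}{19740}$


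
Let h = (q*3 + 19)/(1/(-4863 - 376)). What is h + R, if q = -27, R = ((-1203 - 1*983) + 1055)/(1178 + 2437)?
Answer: 391405313/1205 ≈ 3.2482e+5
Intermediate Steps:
R = -377/1205 (R = ((-1203 - 983) + 1055)/3615 = (-2186 + 1055)*(1/3615) = -1131*1/3615 = -377/1205 ≈ -0.31286)
h = 324818 (h = (-27*3 + 19)/(1/(-4863 - 376)) = (-81 + 19)/(1/(-5239)) = -62/(-1/5239) = -62*(-5239) = 324818)
h + R = 324818 - 377/1205 = 391405313/1205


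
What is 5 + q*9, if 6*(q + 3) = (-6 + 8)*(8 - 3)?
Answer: -7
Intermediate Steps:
q = -4/3 (q = -3 + ((-6 + 8)*(8 - 3))/6 = -3 + (2*5)/6 = -3 + (⅙)*10 = -3 + 5/3 = -4/3 ≈ -1.3333)
5 + q*9 = 5 - 4/3*9 = 5 - 12 = -7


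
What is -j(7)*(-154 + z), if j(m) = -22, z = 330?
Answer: 3872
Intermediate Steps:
-j(7)*(-154 + z) = -(-22)*(-154 + 330) = -(-22)*176 = -1*(-3872) = 3872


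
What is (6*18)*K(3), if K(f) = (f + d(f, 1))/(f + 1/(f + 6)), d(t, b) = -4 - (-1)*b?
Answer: 0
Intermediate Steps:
d(t, b) = -4 + b
K(f) = (-3 + f)/(f + 1/(6 + f)) (K(f) = (f + (-4 + 1))/(f + 1/(f + 6)) = (f - 3)/(f + 1/(6 + f)) = (-3 + f)/(f + 1/(6 + f)))
(6*18)*K(3) = (6*18)*((-18 + 3² + 3*3)/(1 + 3² + 6*3)) = 108*((-18 + 9 + 9)/(1 + 9 + 18)) = 108*(0/28) = 108*((1/28)*0) = 108*0 = 0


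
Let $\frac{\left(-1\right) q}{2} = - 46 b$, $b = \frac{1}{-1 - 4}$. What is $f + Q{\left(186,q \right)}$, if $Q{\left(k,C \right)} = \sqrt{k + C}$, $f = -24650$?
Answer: $-24650 + \frac{\sqrt{4190}}{5} \approx -24637.0$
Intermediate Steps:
$b = - \frac{1}{5}$ ($b = \frac{1}{-5} = - \frac{1}{5} \approx -0.2$)
$q = - \frac{92}{5}$ ($q = - 2 \left(\left(-46\right) \left(- \frac{1}{5}\right)\right) = \left(-2\right) \frac{46}{5} = - \frac{92}{5} \approx -18.4$)
$Q{\left(k,C \right)} = \sqrt{C + k}$
$f + Q{\left(186,q \right)} = -24650 + \sqrt{- \frac{92}{5} + 186} = -24650 + \sqrt{\frac{838}{5}} = -24650 + \frac{\sqrt{4190}}{5}$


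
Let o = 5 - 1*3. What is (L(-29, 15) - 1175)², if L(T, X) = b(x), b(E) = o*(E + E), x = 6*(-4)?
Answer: 1615441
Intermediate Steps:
x = -24
o = 2 (o = 5 - 3 = 2)
b(E) = 4*E (b(E) = 2*(E + E) = 2*(2*E) = 4*E)
L(T, X) = -96 (L(T, X) = 4*(-24) = -96)
(L(-29, 15) - 1175)² = (-96 - 1175)² = (-1271)² = 1615441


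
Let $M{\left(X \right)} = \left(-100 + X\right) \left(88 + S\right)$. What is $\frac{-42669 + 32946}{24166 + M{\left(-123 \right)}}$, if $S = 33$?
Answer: $\frac{3241}{939} \approx 3.4515$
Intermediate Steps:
$M{\left(X \right)} = -12100 + 121 X$ ($M{\left(X \right)} = \left(-100 + X\right) \left(88 + 33\right) = \left(-100 + X\right) 121 = -12100 + 121 X$)
$\frac{-42669 + 32946}{24166 + M{\left(-123 \right)}} = \frac{-42669 + 32946}{24166 + \left(-12100 + 121 \left(-123\right)\right)} = - \frac{9723}{24166 - 26983} = - \frac{9723}{-2817} = \left(-9723\right) \left(- \frac{1}{2817}\right) = \frac{3241}{939}$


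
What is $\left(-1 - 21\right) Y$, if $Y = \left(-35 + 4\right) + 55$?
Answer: $-528$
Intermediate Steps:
$Y = 24$ ($Y = -31 + 55 = 24$)
$\left(-1 - 21\right) Y = \left(-1 - 21\right) 24 = \left(-22\right) 24 = -528$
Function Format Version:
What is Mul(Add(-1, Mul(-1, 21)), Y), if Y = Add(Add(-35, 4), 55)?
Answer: -528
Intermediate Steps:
Y = 24 (Y = Add(-31, 55) = 24)
Mul(Add(-1, Mul(-1, 21)), Y) = Mul(Add(-1, Mul(-1, 21)), 24) = Mul(Add(-1, -21), 24) = Mul(-22, 24) = -528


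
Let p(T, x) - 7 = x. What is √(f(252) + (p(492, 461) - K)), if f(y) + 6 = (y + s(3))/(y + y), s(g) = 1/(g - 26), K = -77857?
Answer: √292337245046/1932 ≈ 279.86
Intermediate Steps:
p(T, x) = 7 + x
s(g) = 1/(-26 + g)
f(y) = -6 + (-1/23 + y)/(2*y) (f(y) = -6 + (y + 1/(-26 + 3))/(y + y) = -6 + (y + 1/(-23))/((2*y)) = -6 + (y - 1/23)*(1/(2*y)) = -6 + (-1/23 + y)*(1/(2*y)) = -6 + (-1/23 + y)/(2*y))
√(f(252) + (p(492, 461) - K)) = √((1/46)*(-1 - 253*252)/252 + ((7 + 461) - 1*(-77857))) = √((1/46)*(1/252)*(-1 - 63756) + (468 + 77857)) = √((1/46)*(1/252)*(-63757) + 78325) = √(-63757/11592 + 78325) = √(907879643/11592) = √292337245046/1932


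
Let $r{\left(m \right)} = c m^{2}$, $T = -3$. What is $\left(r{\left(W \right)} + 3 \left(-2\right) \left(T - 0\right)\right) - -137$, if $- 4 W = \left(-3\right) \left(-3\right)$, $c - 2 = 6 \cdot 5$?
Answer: $317$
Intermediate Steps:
$c = 32$ ($c = 2 + 6 \cdot 5 = 2 + 30 = 32$)
$W = - \frac{9}{4}$ ($W = - \frac{\left(-3\right) \left(-3\right)}{4} = \left(- \frac{1}{4}\right) 9 = - \frac{9}{4} \approx -2.25$)
$r{\left(m \right)} = 32 m^{2}$
$\left(r{\left(W \right)} + 3 \left(-2\right) \left(T - 0\right)\right) - -137 = \left(32 \left(- \frac{9}{4}\right)^{2} + 3 \left(-2\right) \left(-3 - 0\right)\right) - -137 = \left(32 \cdot \frac{81}{16} - 6 \left(-3 + 0\right)\right) + 137 = \left(162 - -18\right) + 137 = \left(162 + 18\right) + 137 = 180 + 137 = 317$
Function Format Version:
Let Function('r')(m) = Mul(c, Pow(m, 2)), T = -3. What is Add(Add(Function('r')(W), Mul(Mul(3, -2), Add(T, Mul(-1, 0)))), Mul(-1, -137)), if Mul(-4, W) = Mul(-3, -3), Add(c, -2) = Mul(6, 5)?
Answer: 317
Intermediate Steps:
c = 32 (c = Add(2, Mul(6, 5)) = Add(2, 30) = 32)
W = Rational(-9, 4) (W = Mul(Rational(-1, 4), Mul(-3, -3)) = Mul(Rational(-1, 4), 9) = Rational(-9, 4) ≈ -2.2500)
Function('r')(m) = Mul(32, Pow(m, 2))
Add(Add(Function('r')(W), Mul(Mul(3, -2), Add(T, Mul(-1, 0)))), Mul(-1, -137)) = Add(Add(Mul(32, Pow(Rational(-9, 4), 2)), Mul(Mul(3, -2), Add(-3, Mul(-1, 0)))), Mul(-1, -137)) = Add(Add(Mul(32, Rational(81, 16)), Mul(-6, Add(-3, 0))), 137) = Add(Add(162, Mul(-6, -3)), 137) = Add(Add(162, 18), 137) = Add(180, 137) = 317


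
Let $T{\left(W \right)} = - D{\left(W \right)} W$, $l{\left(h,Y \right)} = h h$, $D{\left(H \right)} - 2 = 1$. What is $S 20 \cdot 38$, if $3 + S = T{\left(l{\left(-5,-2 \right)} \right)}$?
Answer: $-59280$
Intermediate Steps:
$D{\left(H \right)} = 3$ ($D{\left(H \right)} = 2 + 1 = 3$)
$l{\left(h,Y \right)} = h^{2}$
$T{\left(W \right)} = - 3 W$ ($T{\left(W \right)} = \left(-1\right) 3 W = - 3 W$)
$S = -78$ ($S = -3 - 3 \left(-5\right)^{2} = -3 - 75 = -78$)
$S 20 \cdot 38 = \left(-78\right) 20 \cdot 38 = \left(-1560\right) 38 = -59280$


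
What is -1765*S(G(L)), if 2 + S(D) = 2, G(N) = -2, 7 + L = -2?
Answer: 0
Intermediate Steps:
L = -9 (L = -7 - 2 = -9)
S(D) = 0 (S(D) = -2 + 2 = 0)
-1765*S(G(L)) = -1765*0 = 0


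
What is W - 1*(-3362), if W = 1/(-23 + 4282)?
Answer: 14318759/4259 ≈ 3362.0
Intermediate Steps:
W = 1/4259 ≈ 0.00023480
W - 1*(-3362) = 1/4259 - 1*(-3362) = 1/4259 + 3362 = 14318759/4259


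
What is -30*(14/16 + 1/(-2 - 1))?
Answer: -65/4 ≈ -16.250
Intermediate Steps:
-30*(14/16 + 1/(-2 - 1)) = -30*(14*(1/16) + 1/(-3)) = -30*(7/8 + 1*(-⅓)) = -30*(7/8 - ⅓) = -30*13/24 = -65/4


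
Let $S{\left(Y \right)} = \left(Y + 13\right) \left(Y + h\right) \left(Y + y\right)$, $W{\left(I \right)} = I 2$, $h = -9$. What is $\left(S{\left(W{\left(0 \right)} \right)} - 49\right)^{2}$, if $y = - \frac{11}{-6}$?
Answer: $\frac{277729}{4} \approx 69432.0$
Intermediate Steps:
$y = \frac{11}{6}$ ($y = \left(-11\right) \left(- \frac{1}{6}\right) = \frac{11}{6} \approx 1.8333$)
$W{\left(I \right)} = 2 I$
$S{\left(Y \right)} = \left(-9 + Y\right) \left(13 + Y\right) \left(\frac{11}{6} + Y\right)$ ($S{\left(Y \right)} = \left(Y + 13\right) \left(Y - 9\right) \left(Y + \frac{11}{6}\right) = \left(13 + Y\right) \left(-9 + Y\right) \left(\frac{11}{6} + Y\right) = \left(-9 + Y\right) \left(13 + Y\right) \left(\frac{11}{6} + Y\right)$)
$\left(S{\left(W{\left(0 \right)} \right)} - 49\right)^{2} = \left(\left(- \frac{429}{2} + \left(2 \cdot 0\right)^{3} - \frac{329 \cdot 2 \cdot 0}{3} + \frac{35 \left(2 \cdot 0\right)^{2}}{6}\right) - 49\right)^{2} = \left(\left(- \frac{429}{2} + 0^{3} - 0 + \frac{35 \cdot 0^{2}}{6}\right) - 49\right)^{2} = \left(\left(- \frac{429}{2} + 0 + 0 + \frac{35}{6} \cdot 0\right) - 49\right)^{2} = \left(\left(- \frac{429}{2} + 0 + 0 + 0\right) - 49\right)^{2} = \left(- \frac{429}{2} - 49\right)^{2} = \left(- \frac{527}{2}\right)^{2} = \frac{277729}{4}$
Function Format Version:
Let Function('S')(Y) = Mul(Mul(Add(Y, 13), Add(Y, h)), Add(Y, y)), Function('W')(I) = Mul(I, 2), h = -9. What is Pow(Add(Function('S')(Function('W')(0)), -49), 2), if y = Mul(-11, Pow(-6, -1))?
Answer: Rational(277729, 4) ≈ 69432.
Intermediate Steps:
y = Rational(11, 6) (y = Mul(-11, Rational(-1, 6)) = Rational(11, 6) ≈ 1.8333)
Function('W')(I) = Mul(2, I)
Function('S')(Y) = Mul(Add(-9, Y), Add(13, Y), Add(Rational(11, 6), Y)) (Function('S')(Y) = Mul(Mul(Add(Y, 13), Add(Y, -9)), Add(Y, Rational(11, 6))) = Mul(Mul(Add(13, Y), Add(-9, Y)), Add(Rational(11, 6), Y)) = Mul(Mul(Add(-9, Y), Add(13, Y)), Add(Rational(11, 6), Y)) = Mul(Add(-9, Y), Add(13, Y), Add(Rational(11, 6), Y)))
Pow(Add(Function('S')(Function('W')(0)), -49), 2) = Pow(Add(Add(Rational(-429, 2), Pow(Mul(2, 0), 3), Mul(Rational(-329, 3), Mul(2, 0)), Mul(Rational(35, 6), Pow(Mul(2, 0), 2))), -49), 2) = Pow(Add(Add(Rational(-429, 2), Pow(0, 3), Mul(Rational(-329, 3), 0), Mul(Rational(35, 6), Pow(0, 2))), -49), 2) = Pow(Add(Add(Rational(-429, 2), 0, 0, Mul(Rational(35, 6), 0)), -49), 2) = Pow(Add(Add(Rational(-429, 2), 0, 0, 0), -49), 2) = Pow(Add(Rational(-429, 2), -49), 2) = Pow(Rational(-527, 2), 2) = Rational(277729, 4)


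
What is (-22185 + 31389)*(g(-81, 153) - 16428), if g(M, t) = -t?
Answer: -152611524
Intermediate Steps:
(-22185 + 31389)*(g(-81, 153) - 16428) = (-22185 + 31389)*(-1*153 - 16428) = 9204*(-153 - 16428) = 9204*(-16581) = -152611524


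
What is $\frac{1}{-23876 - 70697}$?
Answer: $- \frac{1}{94573} \approx -1.0574 \cdot 10^{-5}$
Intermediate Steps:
$\frac{1}{-23876 - 70697} = \frac{1}{-94573} = - \frac{1}{94573}$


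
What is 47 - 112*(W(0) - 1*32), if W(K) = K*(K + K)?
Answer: 3631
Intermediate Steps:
W(K) = 2*K² (W(K) = K*(2*K) = 2*K²)
47 - 112*(W(0) - 1*32) = 47 - 112*(2*0² - 1*32) = 47 - 112*(2*0 - 32) = 47 - 112*(0 - 32) = 47 - 112*(-32) = 47 + 3584 = 3631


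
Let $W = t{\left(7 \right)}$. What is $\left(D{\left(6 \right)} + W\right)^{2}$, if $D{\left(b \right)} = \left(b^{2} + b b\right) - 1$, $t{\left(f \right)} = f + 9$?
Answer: $7569$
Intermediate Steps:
$t{\left(f \right)} = 9 + f$
$W = 16$ ($W = 9 + 7 = 16$)
$D{\left(b \right)} = -1 + 2 b^{2}$ ($D{\left(b \right)} = \left(b^{2} + b^{2}\right) - 1 = 2 b^{2} - 1 = -1 + 2 b^{2}$)
$\left(D{\left(6 \right)} + W\right)^{2} = \left(\left(-1 + 2 \cdot 6^{2}\right) + 16\right)^{2} = \left(\left(-1 + 2 \cdot 36\right) + 16\right)^{2} = \left(\left(-1 + 72\right) + 16\right)^{2} = \left(71 + 16\right)^{2} = 87^{2} = 7569$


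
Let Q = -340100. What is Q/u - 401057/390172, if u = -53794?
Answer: 55561518471/10494456284 ≈ 5.2944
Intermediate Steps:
Q/u - 401057/390172 = -340100/(-53794) - 401057/390172 = -340100*(-1/53794) - 401057*1/390172 = 170050/26897 - 401057/390172 = 55561518471/10494456284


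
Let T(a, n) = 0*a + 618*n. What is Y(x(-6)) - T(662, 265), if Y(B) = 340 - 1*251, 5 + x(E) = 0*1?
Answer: -163681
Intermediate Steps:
x(E) = -5 (x(E) = -5 + 0*1 = -5 + 0 = -5)
Y(B) = 89 (Y(B) = 340 - 251 = 89)
T(a, n) = 618*n (T(a, n) = 0 + 618*n = 618*n)
Y(x(-6)) - T(662, 265) = 89 - 618*265 = 89 - 1*163770 = 89 - 163770 = -163681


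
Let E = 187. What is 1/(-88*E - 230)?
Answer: -1/16686 ≈ -5.9930e-5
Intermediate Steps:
1/(-88*E - 230) = 1/(-88*187 - 230) = 1/(-16456 - 230) = 1/(-16686) = -1/16686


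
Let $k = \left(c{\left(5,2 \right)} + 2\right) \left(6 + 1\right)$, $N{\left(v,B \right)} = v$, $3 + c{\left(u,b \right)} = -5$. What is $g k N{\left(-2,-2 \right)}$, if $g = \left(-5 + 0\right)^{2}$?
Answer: $2100$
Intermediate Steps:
$c{\left(u,b \right)} = -8$ ($c{\left(u,b \right)} = -3 - 5 = -8$)
$g = 25$ ($g = \left(-5\right)^{2} = 25$)
$k = -42$ ($k = \left(-8 + 2\right) \left(6 + 1\right) = \left(-6\right) 7 = -42$)
$g k N{\left(-2,-2 \right)} = 25 \left(-42\right) \left(-2\right) = \left(-1050\right) \left(-2\right) = 2100$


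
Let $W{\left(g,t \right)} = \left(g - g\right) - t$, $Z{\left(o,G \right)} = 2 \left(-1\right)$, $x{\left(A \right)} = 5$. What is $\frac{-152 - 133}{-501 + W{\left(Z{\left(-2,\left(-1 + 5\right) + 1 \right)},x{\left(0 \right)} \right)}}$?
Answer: $\frac{285}{506} \approx 0.56324$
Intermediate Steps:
$Z{\left(o,G \right)} = -2$
$W{\left(g,t \right)} = - t$ ($W{\left(g,t \right)} = 0 - t = - t$)
$\frac{-152 - 133}{-501 + W{\left(Z{\left(-2,\left(-1 + 5\right) + 1 \right)},x{\left(0 \right)} \right)}} = \frac{-152 - 133}{-501 - 5} = - \frac{285}{-501 - 5} = - \frac{285}{-506} = \left(-285\right) \left(- \frac{1}{506}\right) = \frac{285}{506}$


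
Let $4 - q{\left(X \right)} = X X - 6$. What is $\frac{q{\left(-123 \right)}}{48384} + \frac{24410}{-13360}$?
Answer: $- \frac{17288041}{8080128} \approx -2.1396$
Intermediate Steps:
$q{\left(X \right)} = 10 - X^{2}$ ($q{\left(X \right)} = 4 - \left(X X - 6\right) = 4 - \left(X^{2} - 6\right) = 4 - \left(-6 + X^{2}\right) = 10 - X^{2}$)
$\frac{q{\left(-123 \right)}}{48384} + \frac{24410}{-13360} = \frac{10 - \left(-123\right)^{2}}{48384} + \frac{24410}{-13360} = \left(10 - 15129\right) \frac{1}{48384} + 24410 \left(- \frac{1}{13360}\right) = \left(10 - 15129\right) \frac{1}{48384} - \frac{2441}{1336} = \left(-15119\right) \frac{1}{48384} - \frac{2441}{1336} = - \frac{15119}{48384} - \frac{2441}{1336} = - \frac{17288041}{8080128}$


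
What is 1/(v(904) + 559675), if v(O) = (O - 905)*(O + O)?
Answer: 1/557867 ≈ 1.7925e-6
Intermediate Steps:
v(O) = 2*O*(-905 + O) (v(O) = (-905 + O)*(2*O) = 2*O*(-905 + O))
1/(v(904) + 559675) = 1/(2*904*(-905 + 904) + 559675) = 1/(2*904*(-1) + 559675) = 1/(-1808 + 559675) = 1/557867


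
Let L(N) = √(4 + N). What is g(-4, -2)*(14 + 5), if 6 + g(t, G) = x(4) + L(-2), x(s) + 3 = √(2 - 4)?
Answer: -171 + 19*√2*(1 + I) ≈ -144.13 + 26.87*I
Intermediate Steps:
x(s) = -3 + I*√2 (x(s) = -3 + √(2 - 4) = -3 + √(-2) = -3 + I*√2)
g(t, G) = -9 + √2 + I*√2 (g(t, G) = -6 + ((-3 + I*√2) + √(4 - 2)) = -6 + ((-3 + I*√2) + √2) = -6 + (-3 + √2 + I*√2) = -9 + √2 + I*√2)
g(-4, -2)*(14 + 5) = (-9 + √2*(1 + I))*(14 + 5) = (-9 + √2*(1 + I))*19 = -171 + 19*√2*(1 + I)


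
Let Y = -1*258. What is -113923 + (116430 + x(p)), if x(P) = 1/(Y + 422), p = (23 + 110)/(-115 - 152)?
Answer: 411149/164 ≈ 2507.0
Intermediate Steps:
p = -133/267 (p = 133/(-267) = 133*(-1/267) = -133/267 ≈ -0.49813)
Y = -258
x(P) = 1/164 (x(P) = 1/(-258 + 422) = 1/164)
-113923 + (116430 + x(p)) = -113923 + (116430 + 1/164) = -113923 + 19094521/164 = 411149/164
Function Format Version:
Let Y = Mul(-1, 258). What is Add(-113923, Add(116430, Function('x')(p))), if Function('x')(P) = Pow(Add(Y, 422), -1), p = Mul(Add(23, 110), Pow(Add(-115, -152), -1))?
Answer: Rational(411149, 164) ≈ 2507.0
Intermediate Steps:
p = Rational(-133, 267) (p = Mul(133, Pow(-267, -1)) = Mul(133, Rational(-1, 267)) = Rational(-133, 267) ≈ -0.49813)
Y = -258
Function('x')(P) = Rational(1, 164) (Function('x')(P) = Pow(Add(-258, 422), -1) = Pow(164, -1) = Rational(1, 164))
Add(-113923, Add(116430, Function('x')(p))) = Add(-113923, Add(116430, Rational(1, 164))) = Add(-113923, Rational(19094521, 164)) = Rational(411149, 164)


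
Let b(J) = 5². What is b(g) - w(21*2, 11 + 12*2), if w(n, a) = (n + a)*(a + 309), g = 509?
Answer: -26463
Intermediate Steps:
w(n, a) = (309 + a)*(a + n) (w(n, a) = (a + n)*(309 + a) = (309 + a)*(a + n))
b(J) = 25
b(g) - w(21*2, 11 + 12*2) = 25 - ((11 + 12*2)² + 309*(11 + 12*2) + 309*(21*2) + (11 + 12*2)*(21*2)) = 25 - ((11 + 24)² + 309*(11 + 24) + 309*42 + (11 + 24)*42) = 25 - (35² + 309*35 + 12978 + 35*42) = 25 - (1225 + 10815 + 12978 + 1470) = 25 - 1*26488 = 25 - 26488 = -26463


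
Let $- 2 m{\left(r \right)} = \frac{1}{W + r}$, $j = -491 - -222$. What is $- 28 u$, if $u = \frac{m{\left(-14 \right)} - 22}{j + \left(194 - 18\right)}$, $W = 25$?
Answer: $- \frac{6790}{1023} \approx -6.6373$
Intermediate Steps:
$j = -269$ ($j = -491 + 222 = -269$)
$m{\left(r \right)} = - \frac{1}{2 \left(25 + r\right)}$
$u = \frac{485}{2046}$ ($u = \frac{- \frac{1}{50 + 2 \left(-14\right)} - 22}{-269 + \left(194 - 18\right)} = \frac{- \frac{1}{50 - 28} - 22}{-269 + \left(194 - 18\right)} = \frac{- \frac{1}{22} - 22}{-269 + 176} = \frac{\left(-1\right) \frac{1}{22} - 22}{-93} = \left(- \frac{1}{22} - 22\right) \left(- \frac{1}{93}\right) = \left(- \frac{485}{22}\right) \left(- \frac{1}{93}\right) = \frac{485}{2046} \approx 0.23705$)
$- 28 u = \left(-28\right) \frac{485}{2046} = - \frac{6790}{1023}$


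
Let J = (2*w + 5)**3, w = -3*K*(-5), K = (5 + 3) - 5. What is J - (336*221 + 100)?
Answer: 783019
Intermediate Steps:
K = 3 (K = 8 - 5 = 3)
w = 45 (w = -3*3*(-5) = -9*(-5) = 45)
J = 857375 (J = (2*45 + 5)**3 = (90 + 5)**3 = 95**3 = 857375)
J - (336*221 + 100) = 857375 - (336*221 + 100) = 857375 - (74256 + 100) = 857375 - 1*74356 = 857375 - 74356 = 783019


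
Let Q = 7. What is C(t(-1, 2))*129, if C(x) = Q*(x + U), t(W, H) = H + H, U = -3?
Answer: 903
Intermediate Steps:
t(W, H) = 2*H
C(x) = -21 + 7*x (C(x) = 7*(x - 3) = 7*(-3 + x) = -21 + 7*x)
C(t(-1, 2))*129 = (-21 + 7*(2*2))*129 = (-21 + 7*4)*129 = (-21 + 28)*129 = 7*129 = 903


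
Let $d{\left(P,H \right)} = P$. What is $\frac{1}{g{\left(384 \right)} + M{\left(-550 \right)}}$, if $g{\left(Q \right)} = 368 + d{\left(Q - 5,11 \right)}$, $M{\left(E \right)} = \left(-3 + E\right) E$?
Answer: $\frac{1}{304897} \approx 3.2798 \cdot 10^{-6}$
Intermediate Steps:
$M{\left(E \right)} = E \left(-3 + E\right)$
$g{\left(Q \right)} = 363 + Q$ ($g{\left(Q \right)} = 368 + \left(Q - 5\right) = 368 + \left(-5 + Q\right) = 363 + Q$)
$\frac{1}{g{\left(384 \right)} + M{\left(-550 \right)}} = \frac{1}{\left(363 + 384\right) - 550 \left(-3 - 550\right)} = \frac{1}{747 - -304150} = \frac{1}{747 + 304150} = \frac{1}{304897}$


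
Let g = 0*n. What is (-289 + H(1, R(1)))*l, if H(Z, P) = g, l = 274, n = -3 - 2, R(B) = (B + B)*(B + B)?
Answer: -79186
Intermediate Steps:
R(B) = 4*B² (R(B) = (2*B)*(2*B) = 4*B²)
n = -5
g = 0 (g = 0*(-5) = 0)
H(Z, P) = 0
(-289 + H(1, R(1)))*l = (-289 + 0)*274 = -289*274 = -79186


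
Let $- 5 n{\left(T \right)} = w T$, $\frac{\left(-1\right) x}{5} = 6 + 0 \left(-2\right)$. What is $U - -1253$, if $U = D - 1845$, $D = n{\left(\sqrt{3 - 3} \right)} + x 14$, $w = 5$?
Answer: $-1012$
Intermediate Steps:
$x = -30$ ($x = - 5 \left(6 + 0 \left(-2\right)\right) = - 5 \left(6 + 0\right) = \left(-5\right) 6 = -30$)
$n{\left(T \right)} = - T$ ($n{\left(T \right)} = - \frac{5 T}{5} = - T$)
$D = -420$ ($D = - \sqrt{3 - 3} - 420 = - \sqrt{0} - 420 = \left(-1\right) 0 - 420 = 0 - 420 = -420$)
$U = -2265$ ($U = -420 - 1845 = -2265$)
$U - -1253 = -2265 - -1253 = -2265 + 1253 = -1012$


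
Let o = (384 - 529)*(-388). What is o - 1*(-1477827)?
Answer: 1534087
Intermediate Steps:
o = 56260 (o = -145*(-388) = 56260)
o - 1*(-1477827) = 56260 - 1*(-1477827) = 56260 + 1477827 = 1534087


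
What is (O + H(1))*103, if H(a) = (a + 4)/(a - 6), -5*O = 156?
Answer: -16583/5 ≈ -3316.6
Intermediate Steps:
O = -156/5 (O = -1/5*156 = -156/5 ≈ -31.200)
H(a) = (4 + a)/(-6 + a)
(O + H(1))*103 = (-156/5 + (4 + 1)/(-6 + 1))*103 = (-156/5 + 5/(-5))*103 = (-156/5 - 1/5*5)*103 = (-156/5 - 1)*103 = -161/5*103 = -16583/5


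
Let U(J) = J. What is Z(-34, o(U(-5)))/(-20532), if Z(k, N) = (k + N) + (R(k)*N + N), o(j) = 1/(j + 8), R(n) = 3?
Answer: 97/61596 ≈ 0.0015748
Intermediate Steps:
o(j) = 1/(8 + j)
Z(k, N) = k + 5*N (Z(k, N) = (k + N) + (3*N + N) = (N + k) + 4*N = k + 5*N)
Z(-34, o(U(-5)))/(-20532) = (-34 + 5/(8 - 5))/(-20532) = (-34 + 5/3)*(-1/20532) = -97/3*(-1/20532) = 97/61596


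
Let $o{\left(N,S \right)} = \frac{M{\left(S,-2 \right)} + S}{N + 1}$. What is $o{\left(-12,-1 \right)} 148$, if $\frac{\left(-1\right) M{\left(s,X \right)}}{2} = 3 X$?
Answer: $-148$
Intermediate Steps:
$M{\left(s,X \right)} = - 6 X$ ($M{\left(s,X \right)} = - 2 \cdot 3 X = - 6 X$)
$o{\left(N,S \right)} = \frac{12 + S}{1 + N}$ ($o{\left(N,S \right)} = \frac{\left(-6\right) \left(-2\right) + S}{N + 1} = \frac{12 + S}{1 + N}$)
$o{\left(-12,-1 \right)} 148 = \frac{12 - 1}{1 - 12} \cdot 148 = \frac{1}{-11} \cdot 11 \cdot 148 = \left(- \frac{1}{11}\right) 11 \cdot 148 = \left(-1\right) 148 = -148$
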